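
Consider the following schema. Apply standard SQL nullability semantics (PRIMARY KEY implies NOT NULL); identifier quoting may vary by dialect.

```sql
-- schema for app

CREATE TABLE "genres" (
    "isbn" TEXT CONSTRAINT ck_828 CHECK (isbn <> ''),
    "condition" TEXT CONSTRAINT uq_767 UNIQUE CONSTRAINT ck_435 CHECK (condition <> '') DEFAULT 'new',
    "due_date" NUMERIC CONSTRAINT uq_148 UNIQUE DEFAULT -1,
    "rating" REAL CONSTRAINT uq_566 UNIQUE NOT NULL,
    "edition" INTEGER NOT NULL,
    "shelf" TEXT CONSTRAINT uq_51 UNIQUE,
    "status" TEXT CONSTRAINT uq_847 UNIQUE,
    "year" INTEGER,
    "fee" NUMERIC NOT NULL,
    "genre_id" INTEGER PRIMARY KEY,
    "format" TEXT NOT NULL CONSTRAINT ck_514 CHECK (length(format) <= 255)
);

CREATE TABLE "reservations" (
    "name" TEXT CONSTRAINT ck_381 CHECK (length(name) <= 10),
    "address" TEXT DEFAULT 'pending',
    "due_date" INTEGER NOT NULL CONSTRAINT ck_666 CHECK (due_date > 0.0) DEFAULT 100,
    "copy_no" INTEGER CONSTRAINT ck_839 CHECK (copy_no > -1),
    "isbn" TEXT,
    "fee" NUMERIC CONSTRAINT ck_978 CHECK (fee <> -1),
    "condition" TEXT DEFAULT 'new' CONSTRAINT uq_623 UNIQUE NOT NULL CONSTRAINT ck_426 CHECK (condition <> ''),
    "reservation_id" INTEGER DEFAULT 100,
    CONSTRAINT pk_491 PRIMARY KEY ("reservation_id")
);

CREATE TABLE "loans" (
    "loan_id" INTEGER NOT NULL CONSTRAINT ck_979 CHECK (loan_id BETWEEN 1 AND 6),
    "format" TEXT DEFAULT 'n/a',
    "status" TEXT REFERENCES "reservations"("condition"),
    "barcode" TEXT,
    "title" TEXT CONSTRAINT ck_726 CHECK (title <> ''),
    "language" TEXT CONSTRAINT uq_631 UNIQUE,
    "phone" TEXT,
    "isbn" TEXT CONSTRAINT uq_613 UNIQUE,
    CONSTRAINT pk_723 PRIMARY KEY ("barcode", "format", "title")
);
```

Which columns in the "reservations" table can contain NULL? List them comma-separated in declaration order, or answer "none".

name, address, copy_no, isbn, fee

- name: CHECK does not forbid NULL (a CHECK constraint passes when its expression is NULL) → nullable.
- address: DEFAULT only fills an omitted column; an explicit NULL is still allowed → nullable.
- due_date: declared NOT NULL → not nullable.
- copy_no: CHECK does not forbid NULL (a CHECK constraint passes when its expression is NULL) → nullable.
- isbn: no NOT NULL constraint applies → nullable.
- fee: CHECK does not forbid NULL (a CHECK constraint passes when its expression is NULL) → nullable.
- condition: declared NOT NULL → not nullable.
- reservation_id: part of the PRIMARY KEY, which implies NOT NULL → not nullable.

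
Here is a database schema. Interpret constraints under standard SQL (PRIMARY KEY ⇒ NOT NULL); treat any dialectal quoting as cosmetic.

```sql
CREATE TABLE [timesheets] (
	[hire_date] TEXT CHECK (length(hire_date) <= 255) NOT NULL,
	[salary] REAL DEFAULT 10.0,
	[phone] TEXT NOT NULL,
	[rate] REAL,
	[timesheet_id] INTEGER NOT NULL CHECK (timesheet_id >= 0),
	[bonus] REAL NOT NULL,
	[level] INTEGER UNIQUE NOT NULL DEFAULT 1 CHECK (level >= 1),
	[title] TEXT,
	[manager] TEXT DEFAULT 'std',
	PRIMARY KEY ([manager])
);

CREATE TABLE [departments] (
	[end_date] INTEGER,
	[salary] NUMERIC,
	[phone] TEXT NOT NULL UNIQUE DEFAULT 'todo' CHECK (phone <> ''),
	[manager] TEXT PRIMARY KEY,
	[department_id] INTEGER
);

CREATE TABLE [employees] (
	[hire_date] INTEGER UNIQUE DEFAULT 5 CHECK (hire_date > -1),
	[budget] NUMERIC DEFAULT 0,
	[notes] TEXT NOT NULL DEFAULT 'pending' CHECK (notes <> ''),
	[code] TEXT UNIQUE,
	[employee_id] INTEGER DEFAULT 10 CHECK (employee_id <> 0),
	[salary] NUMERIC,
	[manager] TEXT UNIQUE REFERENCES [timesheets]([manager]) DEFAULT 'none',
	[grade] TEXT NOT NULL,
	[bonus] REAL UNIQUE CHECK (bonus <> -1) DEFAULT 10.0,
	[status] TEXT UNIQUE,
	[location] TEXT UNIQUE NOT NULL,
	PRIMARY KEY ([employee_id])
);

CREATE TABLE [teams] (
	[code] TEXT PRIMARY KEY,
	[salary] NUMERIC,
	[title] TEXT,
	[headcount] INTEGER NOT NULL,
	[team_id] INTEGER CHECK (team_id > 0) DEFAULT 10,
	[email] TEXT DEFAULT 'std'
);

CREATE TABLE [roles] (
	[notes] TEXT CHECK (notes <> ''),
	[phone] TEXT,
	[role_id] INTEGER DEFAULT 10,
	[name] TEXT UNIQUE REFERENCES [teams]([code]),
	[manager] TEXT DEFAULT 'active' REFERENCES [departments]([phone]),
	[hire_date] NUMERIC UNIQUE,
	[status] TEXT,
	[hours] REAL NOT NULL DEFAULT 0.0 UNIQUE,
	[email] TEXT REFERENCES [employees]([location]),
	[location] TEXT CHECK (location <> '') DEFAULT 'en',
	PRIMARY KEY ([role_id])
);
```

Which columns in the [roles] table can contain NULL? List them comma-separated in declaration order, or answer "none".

- notes: CHECK does not forbid NULL (a CHECK constraint passes when its expression is NULL) → nullable.
- phone: no NOT NULL constraint applies → nullable.
- role_id: part of the PRIMARY KEY, which implies NOT NULL → not nullable.
- name: a foreign key column may be NULL unless separately constrained → nullable.
- manager: a foreign key column may be NULL unless separately constrained → nullable.
- hire_date: UNIQUE does not imply NOT NULL → nullable.
- status: no NOT NULL constraint applies → nullable.
- hours: declared NOT NULL → not nullable.
- email: a foreign key column may be NULL unless separately constrained → nullable.
- location: CHECK does not forbid NULL (a CHECK constraint passes when its expression is NULL) → nullable.

notes, phone, name, manager, hire_date, status, email, location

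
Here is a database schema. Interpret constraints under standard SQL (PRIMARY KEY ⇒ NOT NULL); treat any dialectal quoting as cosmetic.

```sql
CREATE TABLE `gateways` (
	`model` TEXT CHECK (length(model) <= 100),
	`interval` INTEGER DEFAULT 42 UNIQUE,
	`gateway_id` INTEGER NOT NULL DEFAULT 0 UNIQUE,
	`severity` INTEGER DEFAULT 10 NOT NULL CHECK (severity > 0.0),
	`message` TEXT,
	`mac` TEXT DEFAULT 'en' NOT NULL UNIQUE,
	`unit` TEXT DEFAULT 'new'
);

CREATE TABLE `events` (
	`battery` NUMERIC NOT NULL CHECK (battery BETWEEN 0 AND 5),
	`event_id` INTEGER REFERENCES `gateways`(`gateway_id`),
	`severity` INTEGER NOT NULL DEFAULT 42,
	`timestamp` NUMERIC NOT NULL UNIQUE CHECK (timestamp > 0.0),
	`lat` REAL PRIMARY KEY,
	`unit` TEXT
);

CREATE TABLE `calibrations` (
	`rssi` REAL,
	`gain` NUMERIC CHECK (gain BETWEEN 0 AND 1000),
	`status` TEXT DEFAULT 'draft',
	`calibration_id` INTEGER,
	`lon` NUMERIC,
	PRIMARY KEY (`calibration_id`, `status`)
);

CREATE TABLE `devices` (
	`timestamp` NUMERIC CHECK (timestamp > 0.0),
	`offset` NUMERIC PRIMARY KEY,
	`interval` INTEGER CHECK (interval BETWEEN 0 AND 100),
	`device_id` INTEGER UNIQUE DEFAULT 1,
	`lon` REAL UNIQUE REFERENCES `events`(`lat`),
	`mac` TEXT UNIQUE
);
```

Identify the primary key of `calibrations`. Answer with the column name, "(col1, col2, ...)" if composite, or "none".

A table-level PRIMARY KEY clause names 2 columns: calibration_id, status.
This is a composite key — the combination is unique, not each column individually.

(calibration_id, status)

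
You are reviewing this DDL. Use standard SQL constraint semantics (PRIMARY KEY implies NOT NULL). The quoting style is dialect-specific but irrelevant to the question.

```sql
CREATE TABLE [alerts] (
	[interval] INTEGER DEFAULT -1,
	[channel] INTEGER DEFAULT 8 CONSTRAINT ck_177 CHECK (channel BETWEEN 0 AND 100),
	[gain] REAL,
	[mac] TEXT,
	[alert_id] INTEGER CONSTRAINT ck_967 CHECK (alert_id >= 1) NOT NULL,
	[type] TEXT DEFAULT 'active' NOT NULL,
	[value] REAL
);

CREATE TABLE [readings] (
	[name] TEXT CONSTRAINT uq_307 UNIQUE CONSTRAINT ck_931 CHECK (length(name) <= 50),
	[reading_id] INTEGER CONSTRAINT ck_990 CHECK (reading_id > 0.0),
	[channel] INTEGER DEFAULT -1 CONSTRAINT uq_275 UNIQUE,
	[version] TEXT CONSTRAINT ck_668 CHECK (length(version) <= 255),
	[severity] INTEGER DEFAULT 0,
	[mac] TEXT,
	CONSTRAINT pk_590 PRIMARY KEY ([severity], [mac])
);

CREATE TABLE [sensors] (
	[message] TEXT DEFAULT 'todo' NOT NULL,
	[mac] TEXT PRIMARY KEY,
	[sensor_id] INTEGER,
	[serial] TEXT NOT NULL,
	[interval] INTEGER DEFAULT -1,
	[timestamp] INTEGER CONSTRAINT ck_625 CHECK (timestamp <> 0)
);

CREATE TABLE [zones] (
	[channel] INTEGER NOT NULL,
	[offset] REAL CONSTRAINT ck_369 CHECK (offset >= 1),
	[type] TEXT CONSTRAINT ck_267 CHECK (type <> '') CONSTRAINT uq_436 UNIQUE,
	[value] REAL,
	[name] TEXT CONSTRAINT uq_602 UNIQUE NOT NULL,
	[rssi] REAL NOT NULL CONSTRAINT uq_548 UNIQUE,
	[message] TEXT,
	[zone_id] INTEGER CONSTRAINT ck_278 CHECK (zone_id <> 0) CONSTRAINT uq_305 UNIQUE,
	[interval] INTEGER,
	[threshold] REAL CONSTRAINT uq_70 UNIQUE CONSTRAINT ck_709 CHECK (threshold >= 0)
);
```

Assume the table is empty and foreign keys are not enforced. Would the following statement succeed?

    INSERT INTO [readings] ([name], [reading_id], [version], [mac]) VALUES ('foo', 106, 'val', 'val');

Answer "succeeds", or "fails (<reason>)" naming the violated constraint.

NOT NULL columns: mac is supplied; severity defaults to 0.
CHECK constraints: 'foo' satisfies (length(name) <= 50); 106 satisfies (reading_id > 0.0); 'val' satisfies (length(version) <= 255).
No constraint is violated.

succeeds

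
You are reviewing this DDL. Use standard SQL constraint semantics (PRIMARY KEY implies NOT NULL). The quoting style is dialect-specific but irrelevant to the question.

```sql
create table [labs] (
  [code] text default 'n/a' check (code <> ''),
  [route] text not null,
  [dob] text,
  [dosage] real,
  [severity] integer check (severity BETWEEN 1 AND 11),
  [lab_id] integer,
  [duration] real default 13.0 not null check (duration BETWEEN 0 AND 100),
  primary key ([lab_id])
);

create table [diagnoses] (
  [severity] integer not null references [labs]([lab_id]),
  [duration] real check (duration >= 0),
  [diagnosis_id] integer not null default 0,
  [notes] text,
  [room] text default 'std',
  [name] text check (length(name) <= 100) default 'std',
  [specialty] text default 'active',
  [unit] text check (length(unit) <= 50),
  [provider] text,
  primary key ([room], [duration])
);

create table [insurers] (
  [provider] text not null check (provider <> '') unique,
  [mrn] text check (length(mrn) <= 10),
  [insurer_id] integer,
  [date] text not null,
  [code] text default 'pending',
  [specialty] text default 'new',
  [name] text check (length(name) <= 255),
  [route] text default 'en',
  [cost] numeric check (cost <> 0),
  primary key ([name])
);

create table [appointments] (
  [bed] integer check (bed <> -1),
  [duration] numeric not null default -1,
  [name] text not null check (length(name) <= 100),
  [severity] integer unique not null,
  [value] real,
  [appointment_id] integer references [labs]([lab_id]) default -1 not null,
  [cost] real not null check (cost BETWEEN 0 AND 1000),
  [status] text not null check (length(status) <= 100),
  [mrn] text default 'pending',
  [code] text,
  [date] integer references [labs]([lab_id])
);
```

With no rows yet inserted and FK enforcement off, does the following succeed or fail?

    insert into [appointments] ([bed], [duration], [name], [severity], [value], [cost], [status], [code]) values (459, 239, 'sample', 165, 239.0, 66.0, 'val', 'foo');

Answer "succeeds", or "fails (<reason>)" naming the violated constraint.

NOT NULL columns: appointment_id defaults to -1; cost is supplied; duration is supplied; name is supplied; severity is supplied; status is supplied.
CHECK constraints: 459 satisfies (bed <> -1); 'sample' satisfies (length(name) <= 100); 66.0 satisfies (cost BETWEEN 0 AND 1000); 'val' satisfies (length(status) <= 100).
No constraint is violated.

succeeds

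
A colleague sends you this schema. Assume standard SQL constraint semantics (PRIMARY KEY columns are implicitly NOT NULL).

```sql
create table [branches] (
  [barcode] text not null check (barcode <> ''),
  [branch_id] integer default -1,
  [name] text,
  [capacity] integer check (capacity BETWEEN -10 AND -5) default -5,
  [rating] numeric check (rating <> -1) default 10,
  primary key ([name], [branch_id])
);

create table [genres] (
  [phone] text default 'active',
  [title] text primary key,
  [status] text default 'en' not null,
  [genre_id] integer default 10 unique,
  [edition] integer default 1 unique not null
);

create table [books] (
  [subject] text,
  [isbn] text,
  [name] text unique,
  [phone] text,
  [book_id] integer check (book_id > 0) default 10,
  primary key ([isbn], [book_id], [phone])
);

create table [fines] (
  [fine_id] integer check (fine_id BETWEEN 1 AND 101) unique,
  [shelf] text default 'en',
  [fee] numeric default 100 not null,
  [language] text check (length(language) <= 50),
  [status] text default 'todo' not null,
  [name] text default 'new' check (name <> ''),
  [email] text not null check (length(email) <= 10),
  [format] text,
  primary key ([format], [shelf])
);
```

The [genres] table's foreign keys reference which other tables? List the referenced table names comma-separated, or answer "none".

none

No column in genres has a REFERENCES clause.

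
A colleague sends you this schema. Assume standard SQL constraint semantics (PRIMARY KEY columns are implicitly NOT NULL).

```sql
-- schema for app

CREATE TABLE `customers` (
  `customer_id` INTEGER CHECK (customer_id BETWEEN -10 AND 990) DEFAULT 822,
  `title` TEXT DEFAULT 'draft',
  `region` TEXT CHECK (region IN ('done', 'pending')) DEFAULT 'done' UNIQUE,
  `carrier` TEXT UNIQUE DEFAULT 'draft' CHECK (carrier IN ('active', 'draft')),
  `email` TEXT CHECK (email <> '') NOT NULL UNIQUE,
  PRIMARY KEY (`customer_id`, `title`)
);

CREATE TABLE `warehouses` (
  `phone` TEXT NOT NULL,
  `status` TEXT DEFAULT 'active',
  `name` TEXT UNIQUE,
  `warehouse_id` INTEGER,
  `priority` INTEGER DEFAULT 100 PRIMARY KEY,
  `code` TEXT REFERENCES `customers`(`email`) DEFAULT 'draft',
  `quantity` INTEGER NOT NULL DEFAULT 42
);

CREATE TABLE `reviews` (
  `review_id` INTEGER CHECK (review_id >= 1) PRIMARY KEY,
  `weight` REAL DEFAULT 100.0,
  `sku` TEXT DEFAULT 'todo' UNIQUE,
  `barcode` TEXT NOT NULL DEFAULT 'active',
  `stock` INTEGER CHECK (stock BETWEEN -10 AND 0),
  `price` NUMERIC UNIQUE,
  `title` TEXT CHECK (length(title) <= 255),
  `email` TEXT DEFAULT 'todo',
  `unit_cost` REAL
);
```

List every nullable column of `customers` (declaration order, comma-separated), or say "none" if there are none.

- customer_id: part of the PRIMARY KEY, which implies NOT NULL → not nullable.
- title: part of the PRIMARY KEY, which implies NOT NULL → not nullable.
- region: CHECK does not forbid NULL (a CHECK constraint passes when its expression is NULL) → nullable.
- carrier: CHECK does not forbid NULL (a CHECK constraint passes when its expression is NULL) → nullable.
- email: declared NOT NULL → not nullable.

region, carrier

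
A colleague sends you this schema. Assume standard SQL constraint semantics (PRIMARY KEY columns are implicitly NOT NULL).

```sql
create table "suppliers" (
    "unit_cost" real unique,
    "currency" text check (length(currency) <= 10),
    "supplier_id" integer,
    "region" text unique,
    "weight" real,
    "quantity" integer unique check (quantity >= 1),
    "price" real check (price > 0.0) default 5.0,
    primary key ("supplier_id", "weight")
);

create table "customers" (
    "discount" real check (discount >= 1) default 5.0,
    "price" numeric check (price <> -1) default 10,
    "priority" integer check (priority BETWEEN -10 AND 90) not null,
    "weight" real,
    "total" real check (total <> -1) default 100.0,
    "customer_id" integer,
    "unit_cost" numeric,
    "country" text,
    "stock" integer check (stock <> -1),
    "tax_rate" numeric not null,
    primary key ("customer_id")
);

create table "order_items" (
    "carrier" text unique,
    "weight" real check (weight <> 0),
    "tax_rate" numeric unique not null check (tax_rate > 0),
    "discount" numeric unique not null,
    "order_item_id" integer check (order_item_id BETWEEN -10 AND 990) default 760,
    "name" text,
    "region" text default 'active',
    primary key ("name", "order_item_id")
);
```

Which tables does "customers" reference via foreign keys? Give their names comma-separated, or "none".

No column in customers has a REFERENCES clause.

none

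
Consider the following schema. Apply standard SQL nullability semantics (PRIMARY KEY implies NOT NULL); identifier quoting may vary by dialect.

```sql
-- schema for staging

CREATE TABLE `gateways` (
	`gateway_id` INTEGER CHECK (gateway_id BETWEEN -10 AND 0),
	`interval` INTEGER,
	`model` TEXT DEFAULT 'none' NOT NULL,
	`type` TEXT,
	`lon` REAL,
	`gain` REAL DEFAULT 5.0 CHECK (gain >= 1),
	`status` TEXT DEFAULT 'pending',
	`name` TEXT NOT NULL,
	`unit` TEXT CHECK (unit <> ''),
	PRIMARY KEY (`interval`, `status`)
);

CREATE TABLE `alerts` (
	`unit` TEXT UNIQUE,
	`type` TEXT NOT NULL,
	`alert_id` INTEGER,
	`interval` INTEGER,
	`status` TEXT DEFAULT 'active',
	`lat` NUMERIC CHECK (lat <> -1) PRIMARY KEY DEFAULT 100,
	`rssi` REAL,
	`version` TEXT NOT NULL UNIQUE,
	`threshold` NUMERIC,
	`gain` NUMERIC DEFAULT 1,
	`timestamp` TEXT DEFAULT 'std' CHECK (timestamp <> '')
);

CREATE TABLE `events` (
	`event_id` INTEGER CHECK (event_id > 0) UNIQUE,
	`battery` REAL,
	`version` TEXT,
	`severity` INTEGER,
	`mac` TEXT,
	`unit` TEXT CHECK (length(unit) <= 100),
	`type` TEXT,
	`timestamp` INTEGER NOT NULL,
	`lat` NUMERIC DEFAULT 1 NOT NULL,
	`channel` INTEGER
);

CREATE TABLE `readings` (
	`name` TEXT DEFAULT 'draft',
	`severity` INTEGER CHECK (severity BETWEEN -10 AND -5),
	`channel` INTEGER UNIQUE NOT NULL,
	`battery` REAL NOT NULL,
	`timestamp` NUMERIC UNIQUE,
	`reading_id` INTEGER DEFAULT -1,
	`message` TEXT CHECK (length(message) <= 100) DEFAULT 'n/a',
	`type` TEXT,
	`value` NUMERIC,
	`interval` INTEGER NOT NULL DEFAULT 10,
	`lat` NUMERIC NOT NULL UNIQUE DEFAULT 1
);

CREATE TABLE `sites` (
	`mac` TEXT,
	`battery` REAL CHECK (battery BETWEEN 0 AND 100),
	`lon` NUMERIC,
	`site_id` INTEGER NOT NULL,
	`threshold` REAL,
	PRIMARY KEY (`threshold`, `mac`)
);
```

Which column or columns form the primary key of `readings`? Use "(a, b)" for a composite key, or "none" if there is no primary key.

No column is declared PRIMARY KEY inline, and there is no table-level PRIMARY KEY clause in readings.

none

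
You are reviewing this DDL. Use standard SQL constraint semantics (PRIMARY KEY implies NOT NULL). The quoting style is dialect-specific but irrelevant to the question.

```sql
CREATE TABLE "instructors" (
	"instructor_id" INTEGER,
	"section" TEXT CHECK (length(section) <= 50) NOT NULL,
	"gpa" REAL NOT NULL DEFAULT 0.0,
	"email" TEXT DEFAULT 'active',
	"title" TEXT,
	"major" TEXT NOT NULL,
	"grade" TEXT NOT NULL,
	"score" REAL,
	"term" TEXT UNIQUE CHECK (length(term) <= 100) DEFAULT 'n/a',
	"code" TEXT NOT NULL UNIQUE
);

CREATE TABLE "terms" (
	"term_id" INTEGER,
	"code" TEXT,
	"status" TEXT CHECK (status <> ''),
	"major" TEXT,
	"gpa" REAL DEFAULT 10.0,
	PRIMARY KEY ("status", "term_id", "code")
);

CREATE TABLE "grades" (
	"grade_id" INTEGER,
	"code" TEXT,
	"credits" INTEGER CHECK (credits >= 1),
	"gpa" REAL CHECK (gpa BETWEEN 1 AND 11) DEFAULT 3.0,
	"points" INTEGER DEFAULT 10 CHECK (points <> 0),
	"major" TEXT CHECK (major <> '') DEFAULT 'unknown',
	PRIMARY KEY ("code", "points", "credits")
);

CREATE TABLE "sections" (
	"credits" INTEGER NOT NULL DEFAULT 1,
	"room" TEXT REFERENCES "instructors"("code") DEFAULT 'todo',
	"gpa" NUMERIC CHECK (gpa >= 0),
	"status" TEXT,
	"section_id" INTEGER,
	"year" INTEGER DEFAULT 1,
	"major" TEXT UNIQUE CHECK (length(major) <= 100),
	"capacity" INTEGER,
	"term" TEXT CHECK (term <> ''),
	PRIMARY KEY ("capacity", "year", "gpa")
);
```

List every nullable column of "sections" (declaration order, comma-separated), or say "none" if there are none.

room, status, section_id, major, term

- credits: declared NOT NULL → not nullable.
- room: a foreign key column may be NULL unless separately constrained → nullable.
- gpa: part of the PRIMARY KEY, which implies NOT NULL → not nullable.
- status: no NOT NULL constraint applies → nullable.
- section_id: no NOT NULL constraint applies → nullable.
- year: part of the PRIMARY KEY, which implies NOT NULL → not nullable.
- major: CHECK does not forbid NULL (a CHECK constraint passes when its expression is NULL) → nullable.
- capacity: part of the PRIMARY KEY, which implies NOT NULL → not nullable.
- term: CHECK does not forbid NULL (a CHECK constraint passes when its expression is NULL) → nullable.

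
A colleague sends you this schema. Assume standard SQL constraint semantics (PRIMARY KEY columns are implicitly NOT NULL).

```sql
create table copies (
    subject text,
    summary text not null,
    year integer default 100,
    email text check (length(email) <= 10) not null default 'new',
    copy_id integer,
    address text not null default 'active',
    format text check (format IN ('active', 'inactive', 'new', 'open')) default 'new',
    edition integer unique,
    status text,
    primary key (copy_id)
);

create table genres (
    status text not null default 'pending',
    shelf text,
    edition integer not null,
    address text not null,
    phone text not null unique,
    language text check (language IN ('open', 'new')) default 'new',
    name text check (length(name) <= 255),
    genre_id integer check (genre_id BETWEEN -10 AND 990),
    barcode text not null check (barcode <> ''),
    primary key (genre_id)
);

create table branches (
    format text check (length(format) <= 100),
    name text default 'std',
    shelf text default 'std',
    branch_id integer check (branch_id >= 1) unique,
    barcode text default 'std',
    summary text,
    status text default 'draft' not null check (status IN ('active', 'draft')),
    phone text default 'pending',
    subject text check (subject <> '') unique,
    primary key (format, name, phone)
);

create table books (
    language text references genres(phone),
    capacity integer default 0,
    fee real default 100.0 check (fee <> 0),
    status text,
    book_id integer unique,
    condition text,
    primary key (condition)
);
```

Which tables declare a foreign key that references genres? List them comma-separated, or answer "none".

books

- books.language references genres(phone).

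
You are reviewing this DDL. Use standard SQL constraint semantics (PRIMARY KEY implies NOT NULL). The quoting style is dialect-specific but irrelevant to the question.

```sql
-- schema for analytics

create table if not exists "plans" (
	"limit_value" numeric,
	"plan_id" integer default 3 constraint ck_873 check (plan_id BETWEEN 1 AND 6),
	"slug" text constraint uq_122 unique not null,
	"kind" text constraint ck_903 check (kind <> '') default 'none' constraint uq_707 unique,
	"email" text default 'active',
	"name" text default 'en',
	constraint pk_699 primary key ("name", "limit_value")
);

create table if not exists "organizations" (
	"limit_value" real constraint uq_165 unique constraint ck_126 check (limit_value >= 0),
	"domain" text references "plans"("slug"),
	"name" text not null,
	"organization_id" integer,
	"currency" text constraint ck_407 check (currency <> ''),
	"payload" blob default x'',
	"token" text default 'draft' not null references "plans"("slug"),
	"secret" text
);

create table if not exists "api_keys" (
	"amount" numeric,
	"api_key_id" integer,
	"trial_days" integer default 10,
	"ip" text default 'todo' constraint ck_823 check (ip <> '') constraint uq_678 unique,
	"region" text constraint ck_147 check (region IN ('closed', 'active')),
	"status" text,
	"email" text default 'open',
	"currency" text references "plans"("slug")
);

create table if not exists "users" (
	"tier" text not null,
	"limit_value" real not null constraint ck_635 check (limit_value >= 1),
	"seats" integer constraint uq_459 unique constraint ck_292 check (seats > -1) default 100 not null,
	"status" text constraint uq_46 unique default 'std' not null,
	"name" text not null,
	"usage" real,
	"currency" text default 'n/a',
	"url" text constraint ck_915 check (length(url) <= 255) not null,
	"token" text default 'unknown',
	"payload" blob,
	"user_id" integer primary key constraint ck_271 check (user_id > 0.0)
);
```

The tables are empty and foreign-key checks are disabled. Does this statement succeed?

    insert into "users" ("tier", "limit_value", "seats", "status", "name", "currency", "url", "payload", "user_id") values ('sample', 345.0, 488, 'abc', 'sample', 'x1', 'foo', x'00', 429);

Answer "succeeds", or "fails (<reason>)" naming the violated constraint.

succeeds

NOT NULL columns: limit_value is supplied; name is supplied; seats is supplied; status is supplied; tier is supplied; url is supplied; user_id is supplied.
CHECK constraints: 345.0 satisfies (limit_value >= 1); 488 satisfies (seats > -1); 'foo' satisfies (length(url) <= 255); 429 satisfies (user_id > 0.0).
No constraint is violated.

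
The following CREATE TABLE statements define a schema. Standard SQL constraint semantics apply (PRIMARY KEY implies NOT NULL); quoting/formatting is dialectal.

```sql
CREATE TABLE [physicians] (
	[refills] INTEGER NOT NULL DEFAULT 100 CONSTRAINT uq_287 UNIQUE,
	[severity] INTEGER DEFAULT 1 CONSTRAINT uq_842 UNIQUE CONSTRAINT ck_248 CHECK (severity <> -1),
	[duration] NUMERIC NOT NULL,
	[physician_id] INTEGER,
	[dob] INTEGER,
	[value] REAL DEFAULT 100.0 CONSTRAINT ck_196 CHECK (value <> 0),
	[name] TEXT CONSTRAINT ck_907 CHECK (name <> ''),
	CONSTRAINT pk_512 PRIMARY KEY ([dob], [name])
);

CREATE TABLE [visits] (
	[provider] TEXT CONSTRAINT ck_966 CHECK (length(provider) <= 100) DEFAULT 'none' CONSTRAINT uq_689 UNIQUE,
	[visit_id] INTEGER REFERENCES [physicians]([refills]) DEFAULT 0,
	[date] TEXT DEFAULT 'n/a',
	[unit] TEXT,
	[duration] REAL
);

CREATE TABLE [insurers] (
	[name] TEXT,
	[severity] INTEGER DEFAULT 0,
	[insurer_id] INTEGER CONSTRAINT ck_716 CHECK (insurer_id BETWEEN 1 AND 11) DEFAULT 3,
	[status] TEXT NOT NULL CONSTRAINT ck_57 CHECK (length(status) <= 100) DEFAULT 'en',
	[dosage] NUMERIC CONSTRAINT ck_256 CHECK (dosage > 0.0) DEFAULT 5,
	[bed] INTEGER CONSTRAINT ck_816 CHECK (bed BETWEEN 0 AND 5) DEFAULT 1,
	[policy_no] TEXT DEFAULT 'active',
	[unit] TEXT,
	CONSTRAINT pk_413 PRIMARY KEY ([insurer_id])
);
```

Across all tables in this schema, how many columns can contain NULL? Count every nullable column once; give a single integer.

physicians: 3 nullable (severity, physician_id, value — PK (dob, name) and explicit NOT NULL columns excluded).
visits: 5 nullable (provider, visit_id, date, unit, duration — PK none and explicit NOT NULL columns excluded).
insurers: 6 nullable (name, severity, dosage, bed, policy_no, unit — PK (insurer_id) and explicit NOT NULL columns excluded).
Total: 3 + 5 + 6 = 14.

14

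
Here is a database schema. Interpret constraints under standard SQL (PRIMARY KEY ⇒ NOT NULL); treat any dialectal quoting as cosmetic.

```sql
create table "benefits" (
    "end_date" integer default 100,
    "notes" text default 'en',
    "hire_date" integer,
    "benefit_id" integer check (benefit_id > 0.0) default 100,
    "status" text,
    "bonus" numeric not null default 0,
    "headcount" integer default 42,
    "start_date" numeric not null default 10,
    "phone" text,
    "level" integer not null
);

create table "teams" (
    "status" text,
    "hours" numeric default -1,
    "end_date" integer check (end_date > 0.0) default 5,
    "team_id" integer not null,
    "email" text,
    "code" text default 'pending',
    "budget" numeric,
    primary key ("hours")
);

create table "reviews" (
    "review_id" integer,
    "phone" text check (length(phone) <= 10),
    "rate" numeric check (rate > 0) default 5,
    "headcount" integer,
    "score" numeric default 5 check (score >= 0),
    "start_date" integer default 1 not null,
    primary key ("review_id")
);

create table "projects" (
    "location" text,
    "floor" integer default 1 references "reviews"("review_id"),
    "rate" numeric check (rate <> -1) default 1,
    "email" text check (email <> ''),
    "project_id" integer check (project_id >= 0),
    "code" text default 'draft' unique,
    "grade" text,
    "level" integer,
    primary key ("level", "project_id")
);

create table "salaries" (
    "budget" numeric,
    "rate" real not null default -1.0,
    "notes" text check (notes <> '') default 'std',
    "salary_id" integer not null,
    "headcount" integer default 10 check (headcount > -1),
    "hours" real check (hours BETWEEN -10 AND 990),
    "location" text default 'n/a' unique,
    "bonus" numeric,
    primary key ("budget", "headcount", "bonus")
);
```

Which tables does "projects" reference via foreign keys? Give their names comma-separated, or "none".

reviews

- floor REFERENCES reviews(review_id).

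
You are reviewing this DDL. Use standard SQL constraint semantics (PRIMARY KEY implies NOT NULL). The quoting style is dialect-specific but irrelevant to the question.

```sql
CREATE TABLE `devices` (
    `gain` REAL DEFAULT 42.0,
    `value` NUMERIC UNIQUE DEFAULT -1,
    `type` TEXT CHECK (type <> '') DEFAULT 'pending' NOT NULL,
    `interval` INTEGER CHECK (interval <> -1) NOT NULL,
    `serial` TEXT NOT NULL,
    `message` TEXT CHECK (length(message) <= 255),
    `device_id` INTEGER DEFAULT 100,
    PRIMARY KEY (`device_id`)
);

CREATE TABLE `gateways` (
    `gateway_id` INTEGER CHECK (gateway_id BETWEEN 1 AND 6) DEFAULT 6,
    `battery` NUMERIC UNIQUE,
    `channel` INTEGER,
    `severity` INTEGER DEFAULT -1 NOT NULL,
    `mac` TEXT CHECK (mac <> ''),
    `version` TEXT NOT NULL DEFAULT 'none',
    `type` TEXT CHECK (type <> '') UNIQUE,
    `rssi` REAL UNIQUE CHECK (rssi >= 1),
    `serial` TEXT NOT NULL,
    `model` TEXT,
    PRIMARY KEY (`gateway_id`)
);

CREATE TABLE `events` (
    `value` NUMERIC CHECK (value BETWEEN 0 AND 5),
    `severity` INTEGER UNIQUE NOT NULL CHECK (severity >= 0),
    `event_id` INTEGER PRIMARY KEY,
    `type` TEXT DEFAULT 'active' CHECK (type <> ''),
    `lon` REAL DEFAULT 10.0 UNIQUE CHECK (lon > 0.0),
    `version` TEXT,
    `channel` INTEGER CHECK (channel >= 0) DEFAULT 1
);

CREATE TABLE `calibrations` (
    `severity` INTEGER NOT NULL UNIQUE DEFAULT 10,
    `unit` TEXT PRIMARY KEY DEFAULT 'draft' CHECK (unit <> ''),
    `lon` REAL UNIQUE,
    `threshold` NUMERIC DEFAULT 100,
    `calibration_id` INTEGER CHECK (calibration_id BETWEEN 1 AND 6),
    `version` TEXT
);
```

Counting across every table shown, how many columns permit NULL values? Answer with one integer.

devices: 3 nullable (gain, value, message — PK (device_id) and explicit NOT NULL columns excluded).
gateways: 6 nullable (battery, channel, mac, type, rssi, model — PK (gateway_id) and explicit NOT NULL columns excluded).
events: 5 nullable (value, type, lon, version, channel — PK (event_id) and explicit NOT NULL columns excluded).
calibrations: 4 nullable (lon, threshold, calibration_id, version — PK (unit) and explicit NOT NULL columns excluded).
Total: 3 + 6 + 5 + 4 = 18.

18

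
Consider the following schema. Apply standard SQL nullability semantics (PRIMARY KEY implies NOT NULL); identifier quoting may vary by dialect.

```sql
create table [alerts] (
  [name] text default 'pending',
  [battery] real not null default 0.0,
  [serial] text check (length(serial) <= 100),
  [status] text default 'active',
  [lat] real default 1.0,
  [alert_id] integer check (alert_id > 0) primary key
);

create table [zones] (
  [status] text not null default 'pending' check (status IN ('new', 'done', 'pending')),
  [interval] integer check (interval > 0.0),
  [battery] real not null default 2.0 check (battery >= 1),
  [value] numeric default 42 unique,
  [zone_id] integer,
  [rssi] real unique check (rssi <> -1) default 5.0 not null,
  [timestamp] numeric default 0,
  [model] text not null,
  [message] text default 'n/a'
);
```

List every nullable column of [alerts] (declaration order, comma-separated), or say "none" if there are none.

- name: DEFAULT only fills an omitted column; an explicit NULL is still allowed → nullable.
- battery: declared NOT NULL → not nullable.
- serial: CHECK does not forbid NULL (a CHECK constraint passes when its expression is NULL) → nullable.
- status: DEFAULT only fills an omitted column; an explicit NULL is still allowed → nullable.
- lat: DEFAULT only fills an omitted column; an explicit NULL is still allowed → nullable.
- alert_id: part of the PRIMARY KEY, which implies NOT NULL → not nullable.

name, serial, status, lat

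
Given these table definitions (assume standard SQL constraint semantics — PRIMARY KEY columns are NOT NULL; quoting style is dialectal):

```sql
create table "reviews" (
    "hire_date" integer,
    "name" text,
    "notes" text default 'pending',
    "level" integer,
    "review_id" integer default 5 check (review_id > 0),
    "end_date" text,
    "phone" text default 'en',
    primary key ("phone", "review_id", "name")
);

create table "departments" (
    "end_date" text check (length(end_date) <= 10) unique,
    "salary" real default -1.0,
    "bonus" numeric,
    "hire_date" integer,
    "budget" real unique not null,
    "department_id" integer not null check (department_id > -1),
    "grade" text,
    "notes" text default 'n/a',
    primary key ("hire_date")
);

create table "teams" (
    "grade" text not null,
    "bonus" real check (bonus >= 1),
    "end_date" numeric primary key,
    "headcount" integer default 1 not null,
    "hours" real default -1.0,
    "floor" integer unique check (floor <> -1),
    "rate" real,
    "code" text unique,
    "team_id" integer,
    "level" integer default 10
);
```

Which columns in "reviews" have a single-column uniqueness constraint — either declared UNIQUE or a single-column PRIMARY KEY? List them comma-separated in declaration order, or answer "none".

none

- hire_date: no UNIQUE or single-column PK constraint.
- name: part of a composite PRIMARY KEY — only the tuple is unique, not this column on its own.
- notes: no UNIQUE or single-column PK constraint.
- level: no UNIQUE or single-column PK constraint.
- review_id: part of a composite PRIMARY KEY — only the tuple is unique, not this column on its own.
- end_date: no UNIQUE or single-column PK constraint.
- phone: part of a composite PRIMARY KEY — only the tuple is unique, not this column on its own.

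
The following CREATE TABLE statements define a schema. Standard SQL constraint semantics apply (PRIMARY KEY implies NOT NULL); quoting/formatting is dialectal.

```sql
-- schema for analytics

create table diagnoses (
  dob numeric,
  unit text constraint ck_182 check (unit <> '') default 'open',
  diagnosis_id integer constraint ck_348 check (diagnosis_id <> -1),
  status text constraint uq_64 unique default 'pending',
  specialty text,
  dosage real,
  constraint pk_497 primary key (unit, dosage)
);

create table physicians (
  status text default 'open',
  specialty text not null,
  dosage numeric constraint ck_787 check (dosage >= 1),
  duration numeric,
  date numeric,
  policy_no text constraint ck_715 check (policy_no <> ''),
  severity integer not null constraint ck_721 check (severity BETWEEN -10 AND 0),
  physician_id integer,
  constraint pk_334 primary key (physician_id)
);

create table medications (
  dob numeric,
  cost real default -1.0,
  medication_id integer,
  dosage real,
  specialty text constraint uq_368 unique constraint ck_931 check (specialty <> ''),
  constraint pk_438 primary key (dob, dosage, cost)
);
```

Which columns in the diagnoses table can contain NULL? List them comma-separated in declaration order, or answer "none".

dob, diagnosis_id, status, specialty

- dob: no NOT NULL constraint applies → nullable.
- unit: part of the PRIMARY KEY, which implies NOT NULL → not nullable.
- diagnosis_id: CHECK does not forbid NULL (a CHECK constraint passes when its expression is NULL) → nullable.
- status: UNIQUE does not imply NOT NULL → nullable.
- specialty: no NOT NULL constraint applies → nullable.
- dosage: part of the PRIMARY KEY, which implies NOT NULL → not nullable.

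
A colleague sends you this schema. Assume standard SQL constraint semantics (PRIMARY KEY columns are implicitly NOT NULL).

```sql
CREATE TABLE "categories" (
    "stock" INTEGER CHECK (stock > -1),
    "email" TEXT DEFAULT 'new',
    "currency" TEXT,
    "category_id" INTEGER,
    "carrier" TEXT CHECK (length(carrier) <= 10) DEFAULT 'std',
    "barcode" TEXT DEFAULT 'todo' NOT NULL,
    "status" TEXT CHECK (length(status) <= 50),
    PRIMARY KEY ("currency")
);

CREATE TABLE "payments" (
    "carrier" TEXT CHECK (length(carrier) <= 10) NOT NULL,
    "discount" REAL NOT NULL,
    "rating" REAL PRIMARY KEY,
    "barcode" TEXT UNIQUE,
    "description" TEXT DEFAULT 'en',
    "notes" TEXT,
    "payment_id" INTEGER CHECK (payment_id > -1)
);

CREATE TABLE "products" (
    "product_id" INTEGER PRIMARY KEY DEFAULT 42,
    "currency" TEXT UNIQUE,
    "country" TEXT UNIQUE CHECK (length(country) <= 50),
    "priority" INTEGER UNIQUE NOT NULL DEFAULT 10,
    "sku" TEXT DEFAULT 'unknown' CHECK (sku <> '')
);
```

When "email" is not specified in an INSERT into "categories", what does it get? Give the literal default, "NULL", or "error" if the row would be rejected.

'new'

email has an explicit DEFAULT 'new'.
When the column is omitted from an INSERT, that default is used.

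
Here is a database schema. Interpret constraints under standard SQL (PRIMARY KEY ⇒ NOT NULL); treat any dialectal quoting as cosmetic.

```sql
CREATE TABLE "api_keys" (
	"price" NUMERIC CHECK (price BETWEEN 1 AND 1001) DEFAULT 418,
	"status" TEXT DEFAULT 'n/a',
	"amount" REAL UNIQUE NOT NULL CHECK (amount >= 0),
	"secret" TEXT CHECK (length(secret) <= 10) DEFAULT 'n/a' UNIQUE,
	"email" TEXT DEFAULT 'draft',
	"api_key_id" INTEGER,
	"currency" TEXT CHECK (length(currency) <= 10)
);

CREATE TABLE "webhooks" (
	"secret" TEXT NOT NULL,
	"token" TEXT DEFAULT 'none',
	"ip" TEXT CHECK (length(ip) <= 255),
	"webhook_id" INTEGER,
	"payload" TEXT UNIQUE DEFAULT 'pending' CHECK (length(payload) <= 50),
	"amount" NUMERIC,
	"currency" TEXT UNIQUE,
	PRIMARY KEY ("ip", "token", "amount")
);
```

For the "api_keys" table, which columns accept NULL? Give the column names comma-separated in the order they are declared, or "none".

price, status, secret, email, api_key_id, currency

- price: CHECK does not forbid NULL (a CHECK constraint passes when its expression is NULL) → nullable.
- status: DEFAULT only fills an omitted column; an explicit NULL is still allowed → nullable.
- amount: declared NOT NULL → not nullable.
- secret: CHECK does not forbid NULL (a CHECK constraint passes when its expression is NULL) → nullable.
- email: DEFAULT only fills an omitted column; an explicit NULL is still allowed → nullable.
- api_key_id: no NOT NULL constraint applies → nullable.
- currency: CHECK does not forbid NULL (a CHECK constraint passes when its expression is NULL) → nullable.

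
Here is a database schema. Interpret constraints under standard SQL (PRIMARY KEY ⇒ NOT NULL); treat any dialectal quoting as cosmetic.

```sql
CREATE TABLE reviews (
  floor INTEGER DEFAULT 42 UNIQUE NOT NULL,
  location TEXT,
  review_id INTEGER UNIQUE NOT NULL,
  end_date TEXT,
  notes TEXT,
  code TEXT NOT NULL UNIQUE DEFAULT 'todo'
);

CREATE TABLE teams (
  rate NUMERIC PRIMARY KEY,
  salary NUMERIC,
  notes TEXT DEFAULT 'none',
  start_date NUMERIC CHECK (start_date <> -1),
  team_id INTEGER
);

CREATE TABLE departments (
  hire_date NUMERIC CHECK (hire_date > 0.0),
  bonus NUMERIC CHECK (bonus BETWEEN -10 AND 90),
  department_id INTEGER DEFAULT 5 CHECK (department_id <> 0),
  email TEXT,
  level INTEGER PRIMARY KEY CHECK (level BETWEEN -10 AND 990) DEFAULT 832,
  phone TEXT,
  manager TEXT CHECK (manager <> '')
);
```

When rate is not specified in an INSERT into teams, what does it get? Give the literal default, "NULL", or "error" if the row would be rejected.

error

rate has no DEFAULT clause.
Omitting it would insert NULL, but it is part of the PRIMARY KEY, so the INSERT fails.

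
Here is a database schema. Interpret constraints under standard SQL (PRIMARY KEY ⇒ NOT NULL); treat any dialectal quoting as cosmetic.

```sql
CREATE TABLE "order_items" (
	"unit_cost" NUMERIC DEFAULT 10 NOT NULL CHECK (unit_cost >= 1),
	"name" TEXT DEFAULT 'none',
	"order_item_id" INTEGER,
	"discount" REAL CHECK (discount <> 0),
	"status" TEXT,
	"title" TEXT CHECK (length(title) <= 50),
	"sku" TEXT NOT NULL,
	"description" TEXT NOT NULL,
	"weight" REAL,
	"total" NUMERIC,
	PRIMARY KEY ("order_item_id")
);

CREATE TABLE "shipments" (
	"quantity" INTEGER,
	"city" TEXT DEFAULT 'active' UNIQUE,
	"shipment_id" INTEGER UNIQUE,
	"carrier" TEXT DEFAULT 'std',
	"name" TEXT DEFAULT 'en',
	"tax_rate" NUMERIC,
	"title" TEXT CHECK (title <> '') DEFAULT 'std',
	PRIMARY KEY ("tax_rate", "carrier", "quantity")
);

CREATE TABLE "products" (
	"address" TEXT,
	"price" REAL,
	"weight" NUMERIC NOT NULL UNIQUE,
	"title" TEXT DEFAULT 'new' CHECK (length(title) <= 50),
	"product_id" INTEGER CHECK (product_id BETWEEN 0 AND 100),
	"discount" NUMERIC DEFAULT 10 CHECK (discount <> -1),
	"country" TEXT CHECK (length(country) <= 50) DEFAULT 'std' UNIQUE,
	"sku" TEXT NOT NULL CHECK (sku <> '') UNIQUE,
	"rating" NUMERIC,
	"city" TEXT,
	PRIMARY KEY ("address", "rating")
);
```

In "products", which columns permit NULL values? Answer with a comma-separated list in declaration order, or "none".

- address: part of the PRIMARY KEY, which implies NOT NULL → not nullable.
- price: no NOT NULL constraint applies → nullable.
- weight: declared NOT NULL → not nullable.
- title: CHECK does not forbid NULL (a CHECK constraint passes when its expression is NULL) → nullable.
- product_id: CHECK does not forbid NULL (a CHECK constraint passes when its expression is NULL) → nullable.
- discount: CHECK does not forbid NULL (a CHECK constraint passes when its expression is NULL) → nullable.
- country: CHECK does not forbid NULL (a CHECK constraint passes when its expression is NULL) → nullable.
- sku: declared NOT NULL → not nullable.
- rating: part of the PRIMARY KEY, which implies NOT NULL → not nullable.
- city: no NOT NULL constraint applies → nullable.

price, title, product_id, discount, country, city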